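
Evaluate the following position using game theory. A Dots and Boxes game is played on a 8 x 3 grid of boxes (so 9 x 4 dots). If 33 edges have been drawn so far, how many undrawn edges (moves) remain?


Grid: 8 x 3 boxes, i.e. 9 rows and 4 columns of dots.
Horizontal edges: (rows + 1) * cols = 9 * 3 = 27
Vertical edges: rows * (cols + 1) = 8 * 4 = 32
Total edges: 27 + 32 = 59
Edges drawn: 33
Remaining: 59 - 33 = 26

26


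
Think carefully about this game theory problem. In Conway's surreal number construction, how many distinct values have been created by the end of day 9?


Day 0: {|} = 0 is born. Count = 1.
Day n: the number of surreal numbers born by day n is 2^(n+1) - 1.
By day 0: 2^1 - 1 = 1
By day 1: 2^2 - 1 = 3
By day 2: 2^3 - 1 = 7
By day 3: 2^4 - 1 = 15
By day 4: 2^5 - 1 = 31
By day 5: 2^6 - 1 = 63
By day 6: 2^7 - 1 = 127
By day 7: 2^8 - 1 = 255
By day 8: 2^9 - 1 = 511
By day 9: 2^10 - 1 = 1023
By day 9: 1023 surreal numbers.

1023


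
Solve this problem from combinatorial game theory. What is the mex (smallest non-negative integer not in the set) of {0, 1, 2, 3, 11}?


Set = {0, 1, 2, 3, 11}
0 is in the set.
1 is in the set.
2 is in the set.
3 is in the set.
4 is NOT in the set. This is the mex.
mex = 4

4


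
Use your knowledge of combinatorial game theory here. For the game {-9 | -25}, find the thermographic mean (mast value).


Game = {-9 | -25}, a switch {a | b} with numbers a > b.
Its thermograph has left wall a - t and right wall b + t, which meet at t = (a - b)/2, where both equal (a + b)/2. So the mast (mean value) is at (a + b)/2.
Mean = (-9 + (-25))/2 = -34/2 = -17

-17


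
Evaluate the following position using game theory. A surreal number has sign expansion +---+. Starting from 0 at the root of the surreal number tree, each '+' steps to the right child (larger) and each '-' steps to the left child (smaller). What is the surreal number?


Sign expansion: +---+
Rule: track bounds (lo, hi), initially (-inf, +inf). On '+', the current value becomes lo and we move to the simplest number in (value, hi): value + 1 if hi = +inf, otherwise the midpoint (value + hi)/2. On '-', the current value becomes hi and we move to value - 1 if lo = -inf, otherwise the midpoint (lo + value)/2.
Start at 0.
Step 1: sign = +, move right. Bounds: (0, +inf). Value = 1
Step 2: sign = -, move left. Bounds: (0, 1). Value = 1/2
Step 3: sign = -, move left. Bounds: (0, 1/2). Value = 1/4
Step 4: sign = -, move left. Bounds: (0, 1/4). Value = 1/8
Step 5: sign = +, move right. Bounds: (1/8, 1/4). Value = 3/16
The surreal number with sign expansion +---+ is 3/16.

3/16


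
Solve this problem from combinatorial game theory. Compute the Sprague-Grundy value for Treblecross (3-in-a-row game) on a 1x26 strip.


Treblecross: place X on empty cells; 3-in-a-row wins.
Playing within two cells of an existing X lets the opponent win at once, so sensible play treats the cells i-2..i+2 around each X as dead. The player left with no safe cell loses, so this is a normal-play take-away game on strips of safe cells.
Placing X at cell i (0-indexed) of a strip of k safe cells leaves independent strips of sizes max(0, i-2) and max(0, k-i-3). Hence G(k) = mex{ G(max(0,i-2)) XOR G(max(0,k-i-3)) : 0 <= i < k }, with G(0) = 0.
G(1): splits (0,0):0^0=0 -> mex({0}) = 1
G(2): splits (0,0):0^0=0 -> mex({0}) = 1
G(3): splits (0,0):0^0=0 -> mex({0}) = 1
G(4): splits (0,1):0^1=1 (0,0):0^0=0 -> mex({0, 1}) = 2
G(5): splits (0,2):0^1=1 (0,1):0^1=1 (0,0):0^0=0 -> mex({0, 1}) = 2
G(6) = mex({1}) = 0
G(7) = mex({0, 1, 2}) = 3
G(8) = mex({0, 1, 2}) = 3
G(9) = mex({0, 2}) = 1
G(10) = mex({0, 2, 3}) = 1
G(11) = mex({0, 3}) = 1
G(12) = mex({1, 3}) = 0
G(13) = mex({0, 1, 2, 3}) = 4
G(14) = mex({0, 1, 2}) = 3
G(15) = mex({0, 1, 2}) = 3
G(16) = mex({0, 1, 2, 4}) = 3
G(17) = mex({0, 1, 3, 4}) = 2
G(18) = mex({0, 1, 3, 4}) = 2
G(19) = mex({0, 1, 3, 5}) = 2
G(20) = mex({0, 1, 2, 3, 5}) = 4
G(21) = mex({0, 1, 2, 3, 5}) = 4
G(22) = mex({1, 2, 6}) = 0
G(23) = mex({0, 1, 2, 3, 4, 6}) = 5
G(24) = mex({0, 1, 2, 3, 4}) = 5
G(25) = mex({0, 1, 3, 4, 7}) = 2
G(26) = mex({0, 1, 3, 4, 5, 7}) = 2
Therefore G(26) = 2.

2


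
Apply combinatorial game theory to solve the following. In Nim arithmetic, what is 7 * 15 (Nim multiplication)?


Nim multiplication is bilinear over XOR: (u XOR v) * w = (u*w) XOR (v*w).
So we split each operand into its bit components and XOR the pairwise Nim products.
7 = 1 + 2 + 4 (as XOR of powers of 2).
15 = 1 + 2 + 4 + 8 (as XOR of powers of 2).
Using the standard Nim-product table on single bits:
  2*2 = 3,   2*4 = 8,   2*8 = 12,
  4*4 = 6,   4*8 = 11,  8*8 = 13,
and  1*x = x (identity), k*l = l*k (commutative).
Pairwise Nim products:
  1 * 1 = 1
  1 * 2 = 2
  1 * 4 = 4
  1 * 8 = 8
  2 * 1 = 2
  2 * 2 = 3
  2 * 4 = 8
  2 * 8 = 12
  4 * 1 = 4
  4 * 2 = 8
  4 * 4 = 6
  4 * 8 = 11
XOR them: 1 XOR 2 XOR 4 XOR 8 XOR 2 XOR 3 XOR 8 XOR 12 XOR 4 XOR 8 XOR 6 XOR 11 = 11.
Result: 7 * 15 = 11 (in Nim).

11


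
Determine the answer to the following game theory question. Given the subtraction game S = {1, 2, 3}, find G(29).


The subtraction set is S = {1, 2, 3}.
G(k) = mex{ G(k - s) : s in S, s <= k }. We compute iteratively: G(0) = 0.
G(1) = mex({0}) = 1
G(2) = mex({0, 1}) = 2
G(3) = mex({0, 1, 2}) = 3
G(4) = mex({1, 2, 3}) = 0
G(5) = mex({0, 2, 3}) = 1
G(6) = mex({0, 1, 3}) = 2
Observe that G(4)..G(6) = 0, 1, 2 repeats G(0)..G(2) = 0, 1, 2.
For k >= max(S) = 3, G(k) is determined by the previous 3 values G(k-3)..G(k-1); a window of 3 consecutive values has recurred shifted by 4, so by induction G(k + 4) = G(k) for all k >= 0: the sequence is periodic from the start with period 4.
One period: G(0..3) = 0, 1, 2, 3.
29 mod 4 = 1, so G(29) = G(1) = 1.

1


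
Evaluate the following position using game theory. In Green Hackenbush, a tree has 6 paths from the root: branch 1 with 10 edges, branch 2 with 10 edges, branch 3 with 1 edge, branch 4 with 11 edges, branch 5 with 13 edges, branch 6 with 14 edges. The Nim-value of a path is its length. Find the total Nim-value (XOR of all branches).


The tree has 6 branches from the ground vertex.
In Green Hackenbush, the Nim-value of a simple path of length k is k.
Branch 1: length 10, Nim-value = 10
Branch 2: length 10, Nim-value = 10
Branch 3: length 1, Nim-value = 1
Branch 4: length 11, Nim-value = 11
Branch 5: length 13, Nim-value = 13
Branch 6: length 14, Nim-value = 14
Total Nim-value = XOR of all branch values:
0 XOR 10 = 10
10 XOR 10 = 0
0 XOR 1 = 1
1 XOR 11 = 10
10 XOR 13 = 7
7 XOR 14 = 9
Nim-value of the tree = 9

9


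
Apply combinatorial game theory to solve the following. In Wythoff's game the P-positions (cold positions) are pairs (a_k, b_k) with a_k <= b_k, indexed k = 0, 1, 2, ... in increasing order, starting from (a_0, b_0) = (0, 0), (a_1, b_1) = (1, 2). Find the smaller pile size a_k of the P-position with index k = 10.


By Wythoff's theorem, a_k = floor(k * phi) and b_k = floor(k * phi^2) = a_k + k, where phi = (1 + sqrt(5))/2 is the golden ratio.
phi = (1 + sqrt(5))/2 = 1.618034
k = 10
k * phi = 10 * 1.618034 = 16.180340
a_10 = floor(k * phi) = 16

16


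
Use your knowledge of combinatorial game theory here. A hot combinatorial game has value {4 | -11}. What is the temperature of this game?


The game is {4 | -11}, a switch {a | b} with numbers a > b.
Cooling {a | b} by t gives {a - t | b + t}, which stops being hot when a - t = b + t, i.e. at t = (a - b)/2. So the temperature of a switch is (a - b)/2.
Temperature = (Left option - Right option) / 2
= (4 - (-11)) / 2
= 15 / 2
= 15/2

15/2


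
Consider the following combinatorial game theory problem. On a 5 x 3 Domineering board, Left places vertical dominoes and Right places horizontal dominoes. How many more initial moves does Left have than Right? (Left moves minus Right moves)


Board is 5 x 3 (rows x cols).
Left (vertical) placements: (rows-1) * cols = 4 * 3 = 12
Right (horizontal) placements: rows * (cols-1) = 5 * 2 = 10
Advantage = Left - Right = 12 - 10 = 2

2


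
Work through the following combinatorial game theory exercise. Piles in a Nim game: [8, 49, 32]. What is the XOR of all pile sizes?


We need the XOR (exclusive or) of all pile sizes.
After XOR-ing pile 1 (size 8): 0 XOR 8 = 8
After XOR-ing pile 2 (size 49): 8 XOR 49 = 57
After XOR-ing pile 3 (size 32): 57 XOR 32 = 25
The Nim-value of this position is 25.

25


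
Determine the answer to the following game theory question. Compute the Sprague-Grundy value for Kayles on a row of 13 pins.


Kayles: a move removes 1 or 2 adjacent pins from a contiguous row.
Removing pins from a row of k leaves two independent rows (a, b) with a + b = k - 1 (one pin) or a + b = k - 2 (two pins); an end removal gives a = 0.
By Sprague-Grundy, G(k) = mex{ G(a) XOR G(b) } over all these splits. G(0) = 0.
G(1): splits (0,0):0^0=0 -> mex({0}) = 1
G(2): splits (0,1):0^1=1 (0,0):0^0=0 -> mex({0, 1}) = 2
G(3): splits (0,2):0^2=2 (1,1):1^1=0 (0,1):0^1=1 -> mex({0, 1, 2}) = 3
G(4): splits (0,3):0^3=3 (1,2):1^2=3 (0,2):0^2=2 (1,1):1^1=0 -> mex({0, 2, 3}) = 1
G(5): splits (0,4):0^1=1 (1,3):1^3=2 (2,2):2^2=0 (0,3):0^3=3 (1,2):1^2=3 -> mex({0, 1, 2, 3}) = 4
G(6) = mex({0, 1, 2, 4}) = 3
G(7) = mex({0, 1, 3, 4, 5}) = 2
G(8) = mex({0, 2, 3, 5, 6}) = 1
G(9) = mex({0, 1, 2, 3, 6, 7}) = 4
G(10) = mex({0, 1, 3, 4, 5, 7}) = 2
G(11) = mex({0, 1, 2, 3, 4, 5}) = 6
G(12) = mex({0, 1, 2, 3, 5, 6, 7}) = 4
G(13) = mex({0, 2, 3, 4, 6, 7}) = 1
Therefore G(13) = 1.

1


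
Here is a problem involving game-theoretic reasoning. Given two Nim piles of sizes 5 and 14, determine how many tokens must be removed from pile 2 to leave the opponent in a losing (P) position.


Piles: 5 and 14
Current XOR: 5 XOR 14 = 11 (non-zero, so this is an N-position).
To make the XOR zero, we need to find a move that balances the piles.
For pile 2 (size 14): target = 14 XOR 11 = 5
We reduce pile 2 from 14 to 5.
Tokens removed: 14 - 5 = 9
Verification: 5 XOR 5 = 0

9


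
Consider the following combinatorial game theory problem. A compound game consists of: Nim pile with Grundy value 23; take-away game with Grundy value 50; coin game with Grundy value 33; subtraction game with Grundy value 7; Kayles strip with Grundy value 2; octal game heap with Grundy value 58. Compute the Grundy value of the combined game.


By the Sprague-Grundy theorem, the Grundy value of a sum of games is the XOR of individual Grundy values.
Nim pile: Grundy value = 23. Running XOR: 0 XOR 23 = 23
take-away game: Grundy value = 50. Running XOR: 23 XOR 50 = 37
coin game: Grundy value = 33. Running XOR: 37 XOR 33 = 4
subtraction game: Grundy value = 7. Running XOR: 4 XOR 7 = 3
Kayles strip: Grundy value = 2. Running XOR: 3 XOR 2 = 1
octal game heap: Grundy value = 58. Running XOR: 1 XOR 58 = 59
The combined Grundy value is 59.

59


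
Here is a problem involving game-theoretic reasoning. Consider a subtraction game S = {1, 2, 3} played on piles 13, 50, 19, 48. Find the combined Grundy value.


Subtraction set: {1, 2, 3}
For this subtraction set, G(n) = n mod 4 (period = max + 1 = 4).
Pile 1 (size 13): G(13) = 13 mod 4 = 1
Pile 2 (size 50): G(50) = 50 mod 4 = 2
Pile 3 (size 19): G(19) = 19 mod 4 = 3
Pile 4 (size 48): G(48) = 48 mod 4 = 0
Total Grundy value = XOR of all: 1 XOR 2 XOR 3 XOR 0 = 0

0


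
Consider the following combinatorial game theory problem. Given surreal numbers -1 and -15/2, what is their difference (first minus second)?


x = -1, y = -15/2
Converting to common denominator: 2
x = -2/2, y = -15/2
x - y = -1 - -15/2 = 13/2

13/2


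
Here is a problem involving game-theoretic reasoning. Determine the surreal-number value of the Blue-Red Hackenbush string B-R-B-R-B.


Edges (from ground): B-R-B-R-B
By Berlekamp's sign-expansion rule, a Blue-Red Hackenbush stalk has the value of the surreal number whose sign sequence is the edge sequence with B -> + and R -> -.
Sign sequence: +-+-+
Trace the sign expansion in the surreal number tree, starting from 0:
Edge 1: B (sign +) -> bounds (0, +inf), value = 1
Edge 2: R (sign -) -> bounds (0, 1), value = 1/2
Edge 3: B (sign +) -> bounds (1/2, 1), value = 3/4
Edge 4: R (sign -) -> bounds (1/2, 3/4), value = 5/8
Edge 5: B (sign +) -> bounds (5/8, 3/4), value = 11/16
Game value = 11/16

11/16


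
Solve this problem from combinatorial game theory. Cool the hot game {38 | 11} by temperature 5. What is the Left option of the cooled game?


Original game: {38 | 11} (a switch {a | b} with a > b).
Cooling by t (for t below the temperature (a - b)/2 = 27/2) taxes each move by t: {a | b} cooled by t is {a - t | b + t}.
Cooling amount: t = 5
Cooled Left option: 38 - 5 = 33
Cooled Right option: 11 + 5 = 16
Cooled game: {33 | 16}
Left option = 33

33


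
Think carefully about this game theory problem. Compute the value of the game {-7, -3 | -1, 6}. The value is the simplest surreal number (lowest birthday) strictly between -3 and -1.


Left options: {-7, -3}, max = -3
Right options: {-1, 6}, min = -1
All options are numbers and max(Left) < min(Right), so by the simplicity theorem the value is the simplest (earliest-born) number strictly between -3 and -1.
The only integer strictly between -3 and -1 is -2.
No non-integer in the interval can be simpler: if x is a non-integer in the interval, then floor(x) or ceil(x) also lies in the interval (the interval contains an integer), and both are proper prefixes of x's sign expansion, i.e. born earlier. So the game value is -2.
Game value = -2

-2


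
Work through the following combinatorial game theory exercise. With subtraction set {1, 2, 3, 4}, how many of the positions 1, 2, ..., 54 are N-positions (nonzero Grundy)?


Subtraction set S = {1, 2, 3, 4}, so G(n) = n mod 5.
G(n) = 0 when n is a multiple of 5.
Multiples of 5 in [1, 54]: 10
N-positions (nonzero Grundy) = 54 - 10 = 44

44


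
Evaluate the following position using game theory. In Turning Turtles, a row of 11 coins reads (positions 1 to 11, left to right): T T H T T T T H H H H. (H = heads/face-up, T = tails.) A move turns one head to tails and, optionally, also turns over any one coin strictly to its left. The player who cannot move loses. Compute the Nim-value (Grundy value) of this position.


Coins: T T H T T T T H H H H
Key fact: a single head at position k behaves exactly like a Nim heap of size k (turning it to T and optionally flipping a coin at j < k corresponds to moving the heap from k to j, or to 0), and heads combine as a disjunctive sum (two heads at the same place would cancel, matching j XOR j = 0). So the Nim-value is the XOR of the 1-indexed positions of the heads.
Face-up positions (1-indexed): [3, 8, 9, 10, 11]
XOR 0 with 3: 0 XOR 3 = 3
XOR 3 with 8: 3 XOR 8 = 11
XOR 11 with 9: 11 XOR 9 = 2
XOR 2 with 10: 2 XOR 10 = 8
XOR 8 with 11: 8 XOR 11 = 3
Nim-value = 3

3


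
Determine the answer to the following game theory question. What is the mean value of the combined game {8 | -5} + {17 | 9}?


G1 = {8 | -5}, G2 = {17 | 9}
Each is a switch {a | b} with numbers a > b; its mean value is (a + b)/2, and mean value is additive over game sums: m(G1 + G2) = m(G1) + m(G2).
Mean of G1 = (8 + (-5))/2 = 3/2 = 3/2
Mean of G2 = (17 + (9))/2 = 26/2 = 13
Mean of G1 + G2 = 3/2 + 13 = 29/2

29/2


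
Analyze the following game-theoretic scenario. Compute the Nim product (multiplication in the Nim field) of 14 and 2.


Nim multiplication is bilinear over XOR: (u XOR v) * w = (u*w) XOR (v*w).
So we split each operand into its bit components and XOR the pairwise Nim products.
14 = 2 + 4 + 8 (as XOR of powers of 2).
2 = 2 (as XOR of powers of 2).
Using the standard Nim-product table on single bits:
  2*2 = 3,   2*4 = 8,   2*8 = 12,
  4*4 = 6,   4*8 = 11,  8*8 = 13,
and  1*x = x (identity), k*l = l*k (commutative).
Pairwise Nim products:
  2 * 2 = 3
  4 * 2 = 8
  8 * 2 = 12
XOR them: 3 XOR 8 XOR 12 = 7.
Result: 14 * 2 = 7 (in Nim).

7


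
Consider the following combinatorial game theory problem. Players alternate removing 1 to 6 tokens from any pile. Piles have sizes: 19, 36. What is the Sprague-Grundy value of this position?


Subtraction set: {1, 2, 3, 4, 5, 6}
For this subtraction set, G(n) = n mod 7 (period = max + 1 = 7).
Pile 1 (size 19): G(19) = 19 mod 7 = 5
Pile 2 (size 36): G(36) = 36 mod 7 = 1
Total Grundy value = XOR of all: 5 XOR 1 = 4

4


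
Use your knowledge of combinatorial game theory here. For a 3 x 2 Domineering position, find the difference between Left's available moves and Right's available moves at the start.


Board is 3 x 2 (rows x cols).
Left (vertical) placements: (rows-1) * cols = 2 * 2 = 4
Right (horizontal) placements: rows * (cols-1) = 3 * 1 = 3
Advantage = Left - Right = 4 - 3 = 1

1


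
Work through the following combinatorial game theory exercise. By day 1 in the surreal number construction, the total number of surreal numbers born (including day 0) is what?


Day 0: {|} = 0 is born. Count = 1.
Day n: the number of surreal numbers born by day n is 2^(n+1) - 1.
By day 0: 2^1 - 1 = 1
By day 1: 2^2 - 1 = 3
By day 1: 3 surreal numbers.

3


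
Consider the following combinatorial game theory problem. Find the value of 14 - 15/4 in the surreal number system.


x = 14, y = 15/4
Converting to common denominator: 4
x = 56/4, y = 15/4
x - y = 14 - 15/4 = 41/4

41/4


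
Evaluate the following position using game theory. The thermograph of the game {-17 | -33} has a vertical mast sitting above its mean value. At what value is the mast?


Game = {-17 | -33}, a switch {a | b} with numbers a > b.
Its thermograph has left wall a - t and right wall b + t, which meet at t = (a - b)/2, where both equal (a + b)/2. So the mast (mean value) is at (a + b)/2.
Mean = (-17 + (-33))/2 = -50/2 = -25

-25


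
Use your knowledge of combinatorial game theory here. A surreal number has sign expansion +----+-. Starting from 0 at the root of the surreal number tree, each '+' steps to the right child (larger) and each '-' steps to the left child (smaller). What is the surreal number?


Sign expansion: +----+-
Rule: track bounds (lo, hi), initially (-inf, +inf). On '+', the current value becomes lo and we move to the simplest number in (value, hi): value + 1 if hi = +inf, otherwise the midpoint (value + hi)/2. On '-', the current value becomes hi and we move to value - 1 if lo = -inf, otherwise the midpoint (lo + value)/2.
Start at 0.
Step 1: sign = +, move right. Bounds: (0, +inf). Value = 1
Step 2: sign = -, move left. Bounds: (0, 1). Value = 1/2
Step 3: sign = -, move left. Bounds: (0, 1/2). Value = 1/4
Step 4: sign = -, move left. Bounds: (0, 1/4). Value = 1/8
Step 5: sign = -, move left. Bounds: (0, 1/8). Value = 1/16
Step 6: sign = +, move right. Bounds: (1/16, 1/8). Value = 3/32
Step 7: sign = -, move left. Bounds: (1/16, 3/32). Value = 5/64
The surreal number with sign expansion +----+- is 5/64.

5/64


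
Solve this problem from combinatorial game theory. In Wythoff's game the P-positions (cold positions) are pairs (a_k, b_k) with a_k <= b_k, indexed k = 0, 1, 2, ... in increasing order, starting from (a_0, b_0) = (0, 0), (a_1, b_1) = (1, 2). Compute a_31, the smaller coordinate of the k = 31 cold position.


By Wythoff's theorem, a_k = floor(k * phi) and b_k = floor(k * phi^2) = a_k + k, where phi = (1 + sqrt(5))/2 is the golden ratio.
phi = (1 + sqrt(5))/2 = 1.618034
k = 31
k * phi = 31 * 1.618034 = 50.159054
a_31 = floor(k * phi) = 50

50


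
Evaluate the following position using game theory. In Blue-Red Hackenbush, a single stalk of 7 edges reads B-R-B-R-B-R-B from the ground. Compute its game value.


Edges (from ground): B-R-B-R-B-R-B
By Berlekamp's sign-expansion rule, a Blue-Red Hackenbush stalk has the value of the surreal number whose sign sequence is the edge sequence with B -> + and R -> -.
Sign sequence: +-+-+-+
Trace the sign expansion in the surreal number tree, starting from 0:
Edge 1: B (sign +) -> bounds (0, +inf), value = 1
Edge 2: R (sign -) -> bounds (0, 1), value = 1/2
Edge 3: B (sign +) -> bounds (1/2, 1), value = 3/4
Edge 4: R (sign -) -> bounds (1/2, 3/4), value = 5/8
Edge 5: B (sign +) -> bounds (5/8, 3/4), value = 11/16
Edge 6: R (sign -) -> bounds (5/8, 11/16), value = 21/32
Edge 7: B (sign +) -> bounds (21/32, 11/16), value = 43/64
Game value = 43/64

43/64


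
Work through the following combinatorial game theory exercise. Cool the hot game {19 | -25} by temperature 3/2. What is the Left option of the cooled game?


Original game: {19 | -25} (a switch {a | b} with a > b).
Cooling by t (for t below the temperature (a - b)/2 = 22) taxes each move by t: {a | b} cooled by t is {a - t | b + t}.
Cooling amount: t = 3/2
Cooled Left option: 19 - 3/2 = 35/2
Cooled Right option: -25 + 3/2 = -47/2
Cooled game: {35/2 | -47/2}
Left option = 35/2

35/2


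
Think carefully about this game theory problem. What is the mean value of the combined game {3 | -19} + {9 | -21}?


G1 = {3 | -19}, G2 = {9 | -21}
Each is a switch {a | b} with numbers a > b; its mean value is (a + b)/2, and mean value is additive over game sums: m(G1 + G2) = m(G1) + m(G2).
Mean of G1 = (3 + (-19))/2 = -16/2 = -8
Mean of G2 = (9 + (-21))/2 = -12/2 = -6
Mean of G1 + G2 = -8 + -6 = -14

-14


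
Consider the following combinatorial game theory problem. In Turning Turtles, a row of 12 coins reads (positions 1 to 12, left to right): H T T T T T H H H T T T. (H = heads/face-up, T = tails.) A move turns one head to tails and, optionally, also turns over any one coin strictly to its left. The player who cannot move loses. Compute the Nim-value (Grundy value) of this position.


Coins: H T T T T T H H H T T T
Key fact: a single head at position k behaves exactly like a Nim heap of size k (turning it to T and optionally flipping a coin at j < k corresponds to moving the heap from k to j, or to 0), and heads combine as a disjunctive sum (two heads at the same place would cancel, matching j XOR j = 0). So the Nim-value is the XOR of the 1-indexed positions of the heads.
Face-up positions (1-indexed): [1, 7, 8, 9]
XOR 0 with 1: 0 XOR 1 = 1
XOR 1 with 7: 1 XOR 7 = 6
XOR 6 with 8: 6 XOR 8 = 14
XOR 14 with 9: 14 XOR 9 = 7
Nim-value = 7

7


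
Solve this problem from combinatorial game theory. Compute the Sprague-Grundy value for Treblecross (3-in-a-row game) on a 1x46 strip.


Treblecross: place X on empty cells; 3-in-a-row wins.
Playing within two cells of an existing X lets the opponent win at once, so sensible play treats the cells i-2..i+2 around each X as dead. The player left with no safe cell loses, so this is a normal-play take-away game on strips of safe cells.
Placing X at cell i (0-indexed) of a strip of k safe cells leaves independent strips of sizes max(0, i-2) and max(0, k-i-3). Hence G(k) = mex{ G(max(0,i-2)) XOR G(max(0,k-i-3)) : 0 <= i < k }, with G(0) = 0.
G(1): splits (0,0):0^0=0 -> mex({0}) = 1
G(2): splits (0,0):0^0=0 -> mex({0}) = 1
G(3): splits (0,0):0^0=0 -> mex({0}) = 1
G(4): splits (0,1):0^1=1 (0,0):0^0=0 -> mex({0, 1}) = 2
G(5): splits (0,2):0^1=1 (0,1):0^1=1 (0,0):0^0=0 -> mex({0, 1}) = 2
G(6) = mex({1}) = 0
G(7) = mex({0, 1, 2}) = 3
G(8) = mex({0, 1, 2}) = 3
G(9) = mex({0, 2}) = 1
G(10) = mex({0, 2, 3}) = 1
G(11) = mex({0, 3}) = 1
G(12) = mex({1, 3}) = 0
G(13) = mex({0, 1, 2, 3}) = 4
G(14) = mex({0, 1, 2}) = 3
G(15) = mex({0, 1, 2}) = 3
G(16) = mex({0, 1, 2, 4}) = 3
G(17) = mex({0, 1, 3, 4}) = 2
G(18) = mex({0, 1, 3, 4}) = 2
G(19) = mex({0, 1, 3, 5}) = 2
G(20) = mex({0, 1, 2, 3, 5}) = 4
G(21) = mex({0, 1, 2, 3, 5}) = 4
G(22) = mex({1, 2, 6}) = 0
G(23) = mex({0, 1, 2, 3, 4, 6}) = 5
G(24) = mex({0, 1, 2, 3, 4}) = 5
G(25) = mex({0, 1, 3, 4, 7}) = 2
G(26) = mex({0, 1, 3, 4, 5, 7}) = 2
G(27) = mex({0, 1, 3, 5}) = 2
G(28) = mex({0, 1, 2, 5}) = 3
G(29) = mex({0, 1, 2, 4, 5, 6}) = 3
G(30) = mex({1, 2, 4, 6}) = 0
G(31) = mex({0, 1, 2, 3, 4, 6}) = 5
G(32) = mex({1, 2, 3, 4, 7}) = 0
G(33) = mex({0, 3, 7}) = 1
G(34) = mex({0, 2, 3, 5, 7}) = 1
G(35) = mex({0, 2, 3, 5, 6}) = 1
G(36) = mex({0, 1, 2, 5, 6}) = 3
G(37) = mex({0, 1, 2, 4, 5, 6}) = 3
G(38) = mex({0, 1, 2, 4}) = 3
G(39) = mex({0, 1, 2, 3, 4, 7}) = 5
G(40) = mex({0, 1, 2, 3, 4, 5, 7}) = 6
G(41) = mex({0, 1, 2, 3, 5, 7}) = 4
G(42) = mex({0, 1, 2, 3, 5, 6, 7}) = 4
G(43) = mex({0, 2, 3, 5, 6}) = 1
G(44) = mex({1, 2, 3, 4, 5, 6}) = 0
G(45) = mex({0, 1, 2, 3, 4, 6, 7}) = 5
G(46) = mex({0, 1, 2, 3, 4, 7}) = 5
Therefore G(46) = 5.

5


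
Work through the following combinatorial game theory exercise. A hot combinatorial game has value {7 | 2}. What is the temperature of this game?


The game is {7 | 2}, a switch {a | b} with numbers a > b.
Cooling {a | b} by t gives {a - t | b + t}, which stops being hot when a - t = b + t, i.e. at t = (a - b)/2. So the temperature of a switch is (a - b)/2.
Temperature = (Left option - Right option) / 2
= (7 - (2)) / 2
= 5 / 2
= 5/2

5/2


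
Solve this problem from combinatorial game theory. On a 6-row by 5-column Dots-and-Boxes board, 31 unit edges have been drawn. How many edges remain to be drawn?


Grid: 6 x 5 boxes, i.e. 7 rows and 6 columns of dots.
Horizontal edges: (rows + 1) * cols = 7 * 5 = 35
Vertical edges: rows * (cols + 1) = 6 * 6 = 36
Total edges: 35 + 36 = 71
Edges drawn: 31
Remaining: 71 - 31 = 40

40


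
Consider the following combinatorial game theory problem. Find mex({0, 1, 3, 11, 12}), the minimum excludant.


Set = {0, 1, 3, 11, 12}
0 is in the set.
1 is in the set.
2 is NOT in the set. This is the mex.
mex = 2

2


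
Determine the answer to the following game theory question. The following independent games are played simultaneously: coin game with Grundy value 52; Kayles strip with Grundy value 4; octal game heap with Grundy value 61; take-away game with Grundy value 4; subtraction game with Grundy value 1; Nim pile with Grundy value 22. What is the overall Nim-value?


By the Sprague-Grundy theorem, the Grundy value of a sum of games is the XOR of individual Grundy values.
coin game: Grundy value = 52. Running XOR: 0 XOR 52 = 52
Kayles strip: Grundy value = 4. Running XOR: 52 XOR 4 = 48
octal game heap: Grundy value = 61. Running XOR: 48 XOR 61 = 13
take-away game: Grundy value = 4. Running XOR: 13 XOR 4 = 9
subtraction game: Grundy value = 1. Running XOR: 9 XOR 1 = 8
Nim pile: Grundy value = 22. Running XOR: 8 XOR 22 = 30
The combined Grundy value is 30.

30


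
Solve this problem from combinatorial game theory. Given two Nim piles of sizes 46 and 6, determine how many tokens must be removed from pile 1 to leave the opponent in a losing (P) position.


Piles: 46 and 6
Current XOR: 46 XOR 6 = 40 (non-zero, so this is an N-position).
To make the XOR zero, we need to find a move that balances the piles.
For pile 1 (size 46): target = 46 XOR 40 = 6
We reduce pile 1 from 46 to 6.
Tokens removed: 46 - 6 = 40
Verification: 6 XOR 6 = 0

40


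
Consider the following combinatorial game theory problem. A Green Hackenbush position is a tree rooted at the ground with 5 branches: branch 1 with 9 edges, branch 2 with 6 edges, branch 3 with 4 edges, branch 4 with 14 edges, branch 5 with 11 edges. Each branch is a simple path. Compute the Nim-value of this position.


The tree has 5 branches from the ground vertex.
In Green Hackenbush, the Nim-value of a simple path of length k is k.
Branch 1: length 9, Nim-value = 9
Branch 2: length 6, Nim-value = 6
Branch 3: length 4, Nim-value = 4
Branch 4: length 14, Nim-value = 14
Branch 5: length 11, Nim-value = 11
Total Nim-value = XOR of all branch values:
0 XOR 9 = 9
9 XOR 6 = 15
15 XOR 4 = 11
11 XOR 14 = 5
5 XOR 11 = 14
Nim-value of the tree = 14

14


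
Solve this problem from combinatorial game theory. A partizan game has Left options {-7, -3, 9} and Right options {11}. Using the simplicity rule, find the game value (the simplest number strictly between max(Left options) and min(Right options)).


Left options: {-7, -3, 9}, max = 9
Right options: {11}, min = 11
All options are numbers and max(Left) < min(Right), so by the simplicity theorem the value is the simplest (earliest-born) number strictly between 9 and 11.
The only integer strictly between 9 and 11 is 10.
No non-integer in the interval can be simpler: if x is a non-integer in the interval, then floor(x) or ceil(x) also lies in the interval (the interval contains an integer), and both are proper prefixes of x's sign expansion, i.e. born earlier. So the game value is 10.
Game value = 10

10


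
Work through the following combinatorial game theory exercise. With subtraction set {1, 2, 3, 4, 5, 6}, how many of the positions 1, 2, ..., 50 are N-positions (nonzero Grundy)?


Subtraction set S = {1, 2, 3, 4, 5, 6}, so G(n) = n mod 7.
G(n) = 0 when n is a multiple of 7.
Multiples of 7 in [1, 50]: 7
N-positions (nonzero Grundy) = 50 - 7 = 43

43


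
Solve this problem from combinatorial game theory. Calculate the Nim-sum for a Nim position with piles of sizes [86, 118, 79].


We need the XOR (exclusive or) of all pile sizes.
After XOR-ing pile 1 (size 86): 0 XOR 86 = 86
After XOR-ing pile 2 (size 118): 86 XOR 118 = 32
After XOR-ing pile 3 (size 79): 32 XOR 79 = 111
The Nim-value of this position is 111.

111


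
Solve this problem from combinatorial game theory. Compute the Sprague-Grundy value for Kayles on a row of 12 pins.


Kayles: a move removes 1 or 2 adjacent pins from a contiguous row.
Removing pins from a row of k leaves two independent rows (a, b) with a + b = k - 1 (one pin) or a + b = k - 2 (two pins); an end removal gives a = 0.
By Sprague-Grundy, G(k) = mex{ G(a) XOR G(b) } over all these splits. G(0) = 0.
G(1): splits (0,0):0^0=0 -> mex({0}) = 1
G(2): splits (0,1):0^1=1 (0,0):0^0=0 -> mex({0, 1}) = 2
G(3): splits (0,2):0^2=2 (1,1):1^1=0 (0,1):0^1=1 -> mex({0, 1, 2}) = 3
G(4): splits (0,3):0^3=3 (1,2):1^2=3 (0,2):0^2=2 (1,1):1^1=0 -> mex({0, 2, 3}) = 1
G(5): splits (0,4):0^1=1 (1,3):1^3=2 (2,2):2^2=0 (0,3):0^3=3 (1,2):1^2=3 -> mex({0, 1, 2, 3}) = 4
G(6) = mex({0, 1, 2, 4}) = 3
G(7) = mex({0, 1, 3, 4, 5}) = 2
G(8) = mex({0, 2, 3, 5, 6}) = 1
G(9) = mex({0, 1, 2, 3, 6, 7}) = 4
G(10) = mex({0, 1, 3, 4, 5, 7}) = 2
G(11) = mex({0, 1, 2, 3, 4, 5}) = 6
G(12) = mex({0, 1, 2, 3, 5, 6, 7}) = 4
Therefore G(12) = 4.

4


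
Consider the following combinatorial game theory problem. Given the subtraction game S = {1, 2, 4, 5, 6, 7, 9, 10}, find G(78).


The subtraction set is S = {1, 2, 4, 5, 6, 7, 9, 10}.
G(k) = mex{ G(k - s) : s in S, s <= k }. We compute iteratively: G(0) = 0.
G(1) = mex({0}) = 1
G(2) = mex({0, 1}) = 2
G(3) = mex({1, 2}) = 0
G(4) = mex({0, 2}) = 1
G(5) = mex({0, 1}) = 2
G(6) = mex({0, 1, 2}) = 3
G(7) = mex({0, 1, 2, 3}) = 4
G(8) = mex({0, 1, 2, 3, 4}) = 5
G(9) = mex({0, 1, 2, 4, 5}) = 3
G(10) = mex({0, 1, 2, 3, 5}) = 4
G(11) = mex({1, 2, 3, 4}) = 0
G(12) = mex({0, 2, 3, 4, 5}) = 1
G(13) = mex({0, 1, 3, 4, 5}) = 2
G(14) = mex({1, 2, 3, 4, 5}) = 0
G(15) = mex({0, 2, 3, 4, 5}) = 1
G(16) = mex({0, 1, 3, 4}) = 2
G(17) = mex({0, 1, 2, 4, 5}) = 3
G(18) = mex({0, 1, 2, 3, 5}) = 4
G(19) = mex({0, 1, 2, 3, 4}) = 5
G(20) = mex({0, 1, 2, 4, 5}) = 3
Observe that G(11)..G(20) = 0, 1, 2, 0, 1, 2, 3, 4, 5, 3 repeats G(0)..G(9) = 0, 1, 2, 0, 1, 2, 3, 4, 5, 3.
For k >= max(S) = 10, G(k) is determined by the previous 10 values G(k-10)..G(k-1); a window of 10 consecutive values has recurred shifted by 11, so by induction G(k + 11) = G(k) for all k >= 0: the sequence is periodic from the start with period 11.
One period: G(0..10) = 0, 1, 2, 0, 1, 2, 3, 4, 5, 3, 4.
78 mod 11 = 1, so G(78) = G(1) = 1.

1


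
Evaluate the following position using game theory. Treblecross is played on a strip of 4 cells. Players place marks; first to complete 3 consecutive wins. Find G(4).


Treblecross: place X on empty cells; 3-in-a-row wins.
Playing within two cells of an existing X lets the opponent win at once, so sensible play treats the cells i-2..i+2 around each X as dead. The player left with no safe cell loses, so this is a normal-play take-away game on strips of safe cells.
Placing X at cell i (0-indexed) of a strip of k safe cells leaves independent strips of sizes max(0, i-2) and max(0, k-i-3). Hence G(k) = mex{ G(max(0,i-2)) XOR G(max(0,k-i-3)) : 0 <= i < k }, with G(0) = 0.
G(1): splits (0,0):0^0=0 -> mex({0}) = 1
G(2): splits (0,0):0^0=0 -> mex({0}) = 1
G(3): splits (0,0):0^0=0 -> mex({0}) = 1
G(4): splits (0,1):0^1=1 (0,0):0^0=0 -> mex({0, 1}) = 2
Therefore G(4) = 2.

2


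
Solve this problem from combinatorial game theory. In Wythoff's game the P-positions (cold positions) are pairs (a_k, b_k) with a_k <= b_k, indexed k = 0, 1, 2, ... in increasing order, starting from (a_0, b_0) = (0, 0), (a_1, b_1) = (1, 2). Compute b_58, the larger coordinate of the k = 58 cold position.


By Wythoff's theorem, a_k = floor(k * phi) and b_k = floor(k * phi^2) = a_k + k, where phi = (1 + sqrt(5))/2 is the golden ratio.
phi = (1 + sqrt(5))/2 = 1.618034
phi^2 = phi + 1 = 2.618034
k = 58
k * phi^2 = 58 * 2.618034 = 151.845971
b_58 = floor(k * phi^2) = 151 (check: a_58 + k = 93 + 58 = 151)

151


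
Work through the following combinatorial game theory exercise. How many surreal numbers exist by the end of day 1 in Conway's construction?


Day 0: {|} = 0 is born. Count = 1.
Day n: the number of surreal numbers born by day n is 2^(n+1) - 1.
By day 0: 2^1 - 1 = 1
By day 1: 2^2 - 1 = 3
By day 1: 3 surreal numbers.

3


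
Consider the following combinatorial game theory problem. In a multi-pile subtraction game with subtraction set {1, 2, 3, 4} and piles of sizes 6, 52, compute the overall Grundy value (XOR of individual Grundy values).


Subtraction set: {1, 2, 3, 4}
For this subtraction set, G(n) = n mod 5 (period = max + 1 = 5).
Pile 1 (size 6): G(6) = 6 mod 5 = 1
Pile 2 (size 52): G(52) = 52 mod 5 = 2
Total Grundy value = XOR of all: 1 XOR 2 = 3

3


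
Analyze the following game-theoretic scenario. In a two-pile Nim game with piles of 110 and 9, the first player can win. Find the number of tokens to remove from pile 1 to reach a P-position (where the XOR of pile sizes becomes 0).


Piles: 110 and 9
Current XOR: 110 XOR 9 = 103 (non-zero, so this is an N-position).
To make the XOR zero, we need to find a move that balances the piles.
For pile 1 (size 110): target = 110 XOR 103 = 9
We reduce pile 1 from 110 to 9.
Tokens removed: 110 - 9 = 101
Verification: 9 XOR 9 = 0

101


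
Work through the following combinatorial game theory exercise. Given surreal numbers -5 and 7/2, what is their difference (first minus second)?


x = -5, y = 7/2
Converting to common denominator: 2
x = -10/2, y = 7/2
x - y = -5 - 7/2 = -17/2

-17/2


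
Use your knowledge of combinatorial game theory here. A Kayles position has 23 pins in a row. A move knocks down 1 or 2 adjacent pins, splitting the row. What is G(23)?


Kayles: a move removes 1 or 2 adjacent pins from a contiguous row.
Removing pins from a row of k leaves two independent rows (a, b) with a + b = k - 1 (one pin) or a + b = k - 2 (two pins); an end removal gives a = 0.
By Sprague-Grundy, G(k) = mex{ G(a) XOR G(b) } over all these splits. G(0) = 0.
G(1): splits (0,0):0^0=0 -> mex({0}) = 1
G(2): splits (0,1):0^1=1 (0,0):0^0=0 -> mex({0, 1}) = 2
G(3): splits (0,2):0^2=2 (1,1):1^1=0 (0,1):0^1=1 -> mex({0, 1, 2}) = 3
G(4): splits (0,3):0^3=3 (1,2):1^2=3 (0,2):0^2=2 (1,1):1^1=0 -> mex({0, 2, 3}) = 1
G(5): splits (0,4):0^1=1 (1,3):1^3=2 (2,2):2^2=0 (0,3):0^3=3 (1,2):1^2=3 -> mex({0, 1, 2, 3}) = 4
G(6) = mex({0, 1, 2, 4}) = 3
G(7) = mex({0, 1, 3, 4, 5}) = 2
G(8) = mex({0, 2, 3, 5, 6}) = 1
G(9) = mex({0, 1, 2, 3, 6, 7}) = 4
G(10) = mex({0, 1, 3, 4, 5, 7}) = 2
G(11) = mex({0, 1, 2, 3, 4, 5}) = 6
G(12) = mex({0, 1, 2, 3, 5, 6, 7}) = 4
G(13) = mex({0, 2, 3, 4, 6, 7}) = 1
G(14) = mex({0, 1, 4, 5, 6, 7}) = 2
G(15) = mex({0, 1, 2, 3, 4, 5, 6}) = 7
G(16) = mex({0, 2, 3, 5, 6, 7}) = 1
G(17) = mex({0, 1, 2, 3, 5, 6, 7}) = 4
G(18) = mex({0, 1, 2, 4, 5, 6}) = 3
G(19) = mex({0, 1, 3, 4, 5, 7}) = 2
G(20) = mex({0, 2, 3, 4, 5, 6, 7}) = 1
G(21) = mex({0, 1, 2, 3, 5, 6, 7}) = 4
G(22) = mex({0, 1, 2, 3, 4, 5, 7}) = 6
G(23) = mex({0, 1, 2, 3, 4, 5, 6}) = 7
Therefore G(23) = 7.

7


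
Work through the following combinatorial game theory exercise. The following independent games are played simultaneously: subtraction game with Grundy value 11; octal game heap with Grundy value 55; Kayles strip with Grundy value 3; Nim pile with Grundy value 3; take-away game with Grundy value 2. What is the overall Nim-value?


By the Sprague-Grundy theorem, the Grundy value of a sum of games is the XOR of individual Grundy values.
subtraction game: Grundy value = 11. Running XOR: 0 XOR 11 = 11
octal game heap: Grundy value = 55. Running XOR: 11 XOR 55 = 60
Kayles strip: Grundy value = 3. Running XOR: 60 XOR 3 = 63
Nim pile: Grundy value = 3. Running XOR: 63 XOR 3 = 60
take-away game: Grundy value = 2. Running XOR: 60 XOR 2 = 62
The combined Grundy value is 62.

62


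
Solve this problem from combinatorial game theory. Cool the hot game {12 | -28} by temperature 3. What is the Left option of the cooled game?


Original game: {12 | -28} (a switch {a | b} with a > b).
Cooling by t (for t below the temperature (a - b)/2 = 20) taxes each move by t: {a | b} cooled by t is {a - t | b + t}.
Cooling amount: t = 3
Cooled Left option: 12 - 3 = 9
Cooled Right option: -28 + 3 = -25
Cooled game: {9 | -25}
Left option = 9

9


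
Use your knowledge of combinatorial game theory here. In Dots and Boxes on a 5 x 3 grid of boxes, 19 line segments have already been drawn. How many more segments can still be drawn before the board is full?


Grid: 5 x 3 boxes, i.e. 6 rows and 4 columns of dots.
Horizontal edges: (rows + 1) * cols = 6 * 3 = 18
Vertical edges: rows * (cols + 1) = 5 * 4 = 20
Total edges: 18 + 20 = 38
Edges drawn: 19
Remaining: 38 - 19 = 19

19


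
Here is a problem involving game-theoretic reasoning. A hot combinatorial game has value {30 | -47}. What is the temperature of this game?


The game is {30 | -47}, a switch {a | b} with numbers a > b.
Cooling {a | b} by t gives {a - t | b + t}, which stops being hot when a - t = b + t, i.e. at t = (a - b)/2. So the temperature of a switch is (a - b)/2.
Temperature = (Left option - Right option) / 2
= (30 - (-47)) / 2
= 77 / 2
= 77/2

77/2


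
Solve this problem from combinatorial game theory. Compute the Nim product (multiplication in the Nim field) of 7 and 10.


Nim multiplication is bilinear over XOR: (u XOR v) * w = (u*w) XOR (v*w).
So we split each operand into its bit components and XOR the pairwise Nim products.
7 = 1 + 2 + 4 (as XOR of powers of 2).
10 = 2 + 8 (as XOR of powers of 2).
Using the standard Nim-product table on single bits:
  2*2 = 3,   2*4 = 8,   2*8 = 12,
  4*4 = 6,   4*8 = 11,  8*8 = 13,
and  1*x = x (identity), k*l = l*k (commutative).
Pairwise Nim products:
  1 * 2 = 2
  1 * 8 = 8
  2 * 2 = 3
  2 * 8 = 12
  4 * 2 = 8
  4 * 8 = 11
XOR them: 2 XOR 8 XOR 3 XOR 12 XOR 8 XOR 11 = 6.
Result: 7 * 10 = 6 (in Nim).

6


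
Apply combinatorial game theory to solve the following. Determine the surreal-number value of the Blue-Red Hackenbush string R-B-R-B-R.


Edges (from ground): R-B-R-B-R
By Berlekamp's sign-expansion rule, a Blue-Red Hackenbush stalk has the value of the surreal number whose sign sequence is the edge sequence with B -> + and R -> -.
Sign sequence: -+-+-
Trace the sign expansion in the surreal number tree, starting from 0:
Edge 1: R (sign -) -> bounds (-inf, 0), value = -1
Edge 2: B (sign +) -> bounds (-1, 0), value = -1/2
Edge 3: R (sign -) -> bounds (-1, -1/2), value = -3/4
Edge 4: B (sign +) -> bounds (-3/4, -1/2), value = -5/8
Edge 5: R (sign -) -> bounds (-3/4, -5/8), value = -11/16
Game value = -11/16

-11/16


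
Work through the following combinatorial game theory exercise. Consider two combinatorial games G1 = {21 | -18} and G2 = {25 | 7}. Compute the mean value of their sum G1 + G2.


G1 = {21 | -18}, G2 = {25 | 7}
Each is a switch {a | b} with numbers a > b; its mean value is (a + b)/2, and mean value is additive over game sums: m(G1 + G2) = m(G1) + m(G2).
Mean of G1 = (21 + (-18))/2 = 3/2 = 3/2
Mean of G2 = (25 + (7))/2 = 32/2 = 16
Mean of G1 + G2 = 3/2 + 16 = 35/2

35/2


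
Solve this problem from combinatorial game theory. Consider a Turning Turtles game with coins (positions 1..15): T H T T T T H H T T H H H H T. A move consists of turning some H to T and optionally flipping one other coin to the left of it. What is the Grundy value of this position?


Coins: T H T T T T H H T T H H H H T
Key fact: a single head at position k behaves exactly like a Nim heap of size k (turning it to T and optionally flipping a coin at j < k corresponds to moving the heap from k to j, or to 0), and heads combine as a disjunctive sum (two heads at the same place would cancel, matching j XOR j = 0). So the Nim-value is the XOR of the 1-indexed positions of the heads.
Face-up positions (1-indexed): [2, 7, 8, 11, 12, 13, 14]
XOR 0 with 2: 0 XOR 2 = 2
XOR 2 with 7: 2 XOR 7 = 5
XOR 5 with 8: 5 XOR 8 = 13
XOR 13 with 11: 13 XOR 11 = 6
XOR 6 with 12: 6 XOR 12 = 10
XOR 10 with 13: 10 XOR 13 = 7
XOR 7 with 14: 7 XOR 14 = 9
Nim-value = 9

9
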